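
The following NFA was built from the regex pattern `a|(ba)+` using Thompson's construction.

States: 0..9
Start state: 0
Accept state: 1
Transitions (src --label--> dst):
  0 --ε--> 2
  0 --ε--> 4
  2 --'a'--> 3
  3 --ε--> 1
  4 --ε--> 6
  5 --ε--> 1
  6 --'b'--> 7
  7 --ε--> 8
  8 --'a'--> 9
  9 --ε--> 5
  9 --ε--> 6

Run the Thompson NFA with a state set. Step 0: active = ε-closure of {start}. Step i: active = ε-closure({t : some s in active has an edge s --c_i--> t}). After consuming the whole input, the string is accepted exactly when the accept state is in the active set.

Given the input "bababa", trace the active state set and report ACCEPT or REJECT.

initial (ε-close {0}): {0,2,4,6}
'b' @ 1: {7,8}
'a' @ 2: {1,5,6,9}  ✓accept
'b' @ 3: {7,8}
'a' @ 4: {1,5,6,9}  ✓accept
'b' @ 5: {7,8}
'a' @ 6: {1,5,6,9}  ✓accept
after full input: {1,5,6,9}  (accept=1 in)

Answer: ACCEPT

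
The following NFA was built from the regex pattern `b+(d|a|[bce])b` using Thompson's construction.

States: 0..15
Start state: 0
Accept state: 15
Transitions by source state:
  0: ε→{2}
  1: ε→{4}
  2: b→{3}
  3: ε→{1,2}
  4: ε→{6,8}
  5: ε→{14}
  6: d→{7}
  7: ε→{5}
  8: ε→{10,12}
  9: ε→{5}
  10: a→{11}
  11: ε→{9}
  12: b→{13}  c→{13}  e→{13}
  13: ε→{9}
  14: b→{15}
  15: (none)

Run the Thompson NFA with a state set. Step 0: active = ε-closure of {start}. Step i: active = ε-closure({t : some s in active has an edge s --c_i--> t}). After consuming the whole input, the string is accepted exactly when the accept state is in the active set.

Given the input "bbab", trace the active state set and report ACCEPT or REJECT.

Answer: ACCEPT

Steps:
initial (ε-close {0}): {0,2}
'b' @ 1: {1,2,3,4,6,8,10,12}
'b' @ 2: {1,2,3,4,5,6,8,9,10,12,13,14}
'a' @ 3: {5,9,11,14}
'b' @ 4: {15}  (accept∈set)
after full input: {15}  (accept=15 in)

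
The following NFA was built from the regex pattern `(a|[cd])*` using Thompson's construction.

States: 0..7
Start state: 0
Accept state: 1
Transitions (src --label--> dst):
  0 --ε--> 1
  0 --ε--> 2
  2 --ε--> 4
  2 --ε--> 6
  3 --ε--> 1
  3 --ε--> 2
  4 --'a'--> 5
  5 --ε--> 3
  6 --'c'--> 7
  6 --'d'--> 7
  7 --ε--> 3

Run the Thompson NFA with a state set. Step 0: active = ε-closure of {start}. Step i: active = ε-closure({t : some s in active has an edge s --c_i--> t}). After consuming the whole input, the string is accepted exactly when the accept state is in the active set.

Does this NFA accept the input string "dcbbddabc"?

Answer: REJECT

Steps:
start: ε-closure({0}) = {0,1,2,4,6}
'd' @ 1: {1,2,3,4,6,7}  (accept∈set)
'c' @ 2: {1,2,3,4,6,7}  (accept∈set)
'b' @ 3: {}  — dead — no transitions
rest 'bddabc' ignored (set empty)
end set {} — state 1 not in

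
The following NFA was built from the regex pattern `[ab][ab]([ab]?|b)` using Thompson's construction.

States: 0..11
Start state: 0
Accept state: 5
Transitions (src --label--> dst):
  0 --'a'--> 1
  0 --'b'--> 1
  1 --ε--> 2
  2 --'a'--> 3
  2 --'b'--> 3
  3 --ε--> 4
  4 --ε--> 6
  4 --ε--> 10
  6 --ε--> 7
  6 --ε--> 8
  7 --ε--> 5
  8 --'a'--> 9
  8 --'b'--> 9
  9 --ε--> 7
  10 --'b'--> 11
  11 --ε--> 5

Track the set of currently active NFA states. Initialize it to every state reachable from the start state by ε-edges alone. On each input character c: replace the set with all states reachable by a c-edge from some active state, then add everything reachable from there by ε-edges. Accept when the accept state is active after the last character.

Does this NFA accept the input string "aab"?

Answer: ACCEPT

Derivation:
start: ε-closure({0}) = {0}
'a' @ 1: {1,2}
'a' @ 2: {3,4,5,6,7,8,10}  (accept∈set)
'b' @ 3: {5,7,9,11}  (accept∈set)
after full input: {5,7,9,11}  (accept=5 in)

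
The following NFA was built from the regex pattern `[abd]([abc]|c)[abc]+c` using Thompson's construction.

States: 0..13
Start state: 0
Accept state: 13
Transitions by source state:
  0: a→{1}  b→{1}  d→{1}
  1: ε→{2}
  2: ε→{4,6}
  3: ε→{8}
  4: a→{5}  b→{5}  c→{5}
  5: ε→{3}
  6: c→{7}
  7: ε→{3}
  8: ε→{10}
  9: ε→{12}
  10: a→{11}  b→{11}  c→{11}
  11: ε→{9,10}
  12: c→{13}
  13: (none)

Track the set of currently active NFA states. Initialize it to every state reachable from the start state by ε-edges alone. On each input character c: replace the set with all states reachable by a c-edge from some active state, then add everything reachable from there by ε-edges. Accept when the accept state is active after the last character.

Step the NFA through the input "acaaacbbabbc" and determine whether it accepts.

Answer: ACCEPT

Trace:
start: ε-closure({0}) = {0}
'a' @ 1: {1,2,4,6}
'c' @ 2: {3,5,7,8,10}
'a' @ 3: {9,10,11,12}
'a' @ 4: {9,10,11,12}
'a' @ 5: {9,10,11,12}
'c' @ 6: {9,10,11,12,13}  ✓accept
'b' @ 7: {9,10,11,12}
'b' @ 8: {9,10,11,12}
'a' @ 9: {9,10,11,12}
'b' @ 10: {9,10,11,12}
'b' @ 11: {9,10,11,12}
'c' @ 12: {9,10,11,12,13}  ✓accept
end set {9,10,11,12,13} — state 13 in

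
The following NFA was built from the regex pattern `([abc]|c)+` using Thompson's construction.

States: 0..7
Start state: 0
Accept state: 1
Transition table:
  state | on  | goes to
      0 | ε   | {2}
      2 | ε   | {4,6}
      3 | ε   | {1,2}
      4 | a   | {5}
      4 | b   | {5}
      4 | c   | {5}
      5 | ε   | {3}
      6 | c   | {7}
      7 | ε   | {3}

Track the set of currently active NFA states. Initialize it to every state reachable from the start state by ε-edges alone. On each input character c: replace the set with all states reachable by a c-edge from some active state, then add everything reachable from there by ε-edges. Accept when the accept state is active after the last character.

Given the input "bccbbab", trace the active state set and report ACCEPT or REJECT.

initial (ε-close {0}): {0,2,4,6}
'b' @ 1: {1,2,3,4,5,6}  ✓accept
'c' @ 2: {1,2,3,4,5,6,7}  ✓accept
'c' @ 3: {1,2,3,4,5,6,7}  ✓accept
'b' @ 4: {1,2,3,4,5,6}  ✓accept
'b' @ 5: {1,2,3,4,5,6}  ✓accept
'a' @ 6: {1,2,3,4,5,6}  ✓accept
'b' @ 7: {1,2,3,4,5,6}  ✓accept
final: {1,2,3,4,5,6}; accept 1 in set

Answer: ACCEPT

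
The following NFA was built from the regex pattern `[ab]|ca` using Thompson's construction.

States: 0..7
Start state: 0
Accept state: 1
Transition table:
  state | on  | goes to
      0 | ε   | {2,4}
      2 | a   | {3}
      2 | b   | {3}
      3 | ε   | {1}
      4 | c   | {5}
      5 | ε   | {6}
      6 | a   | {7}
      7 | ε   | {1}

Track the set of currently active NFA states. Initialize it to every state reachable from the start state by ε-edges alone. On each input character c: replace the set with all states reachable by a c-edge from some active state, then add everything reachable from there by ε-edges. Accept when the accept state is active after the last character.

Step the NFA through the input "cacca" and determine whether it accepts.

Answer: REJECT

Steps:
start: ε-closure({0}) = {0,2,4}
'c' @ 1: {5,6}
'a' @ 2: {1,7}  ✓accept
'c' @ 3: {}  — dead — no transitions
rest 'ca' ignored (set empty)
after full input: {}  (accept=1 not in)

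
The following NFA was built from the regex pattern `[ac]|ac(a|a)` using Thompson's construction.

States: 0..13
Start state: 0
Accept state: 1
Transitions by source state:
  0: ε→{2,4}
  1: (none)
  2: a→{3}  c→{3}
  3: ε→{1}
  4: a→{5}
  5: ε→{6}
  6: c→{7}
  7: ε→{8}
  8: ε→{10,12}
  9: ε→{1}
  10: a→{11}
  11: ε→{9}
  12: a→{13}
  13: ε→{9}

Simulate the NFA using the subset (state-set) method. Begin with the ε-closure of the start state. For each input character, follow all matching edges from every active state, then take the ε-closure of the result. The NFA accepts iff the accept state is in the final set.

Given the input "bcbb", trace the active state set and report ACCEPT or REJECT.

S₀ = ε-closure({0}) = {0,2,4}
'b' @ 1: {}  — no active states
rest 'cbb' ignored (set empty)
end set {} — state 1 not in

Answer: REJECT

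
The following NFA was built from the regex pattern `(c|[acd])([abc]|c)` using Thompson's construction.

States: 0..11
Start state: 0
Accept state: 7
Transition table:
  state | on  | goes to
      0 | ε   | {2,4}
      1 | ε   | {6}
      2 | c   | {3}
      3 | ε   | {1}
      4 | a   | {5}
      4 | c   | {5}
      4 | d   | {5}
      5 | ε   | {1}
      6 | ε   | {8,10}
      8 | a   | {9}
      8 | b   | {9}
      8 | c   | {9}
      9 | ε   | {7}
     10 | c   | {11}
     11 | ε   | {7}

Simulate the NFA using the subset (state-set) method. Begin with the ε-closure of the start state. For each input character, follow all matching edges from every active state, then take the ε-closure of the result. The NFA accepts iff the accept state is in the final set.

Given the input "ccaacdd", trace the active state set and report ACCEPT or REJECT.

Answer: REJECT

Trace:
S₀ = ε-closure({0}) = {0,2,4}
'c' @ 1: {1,3,5,6,8,10}
'c' @ 2: {7,9,11}  ✓accept
'a' @ 3: {}  — no active states
rest 'acdd' ignored (set empty)
final: {}; accept 7 not in set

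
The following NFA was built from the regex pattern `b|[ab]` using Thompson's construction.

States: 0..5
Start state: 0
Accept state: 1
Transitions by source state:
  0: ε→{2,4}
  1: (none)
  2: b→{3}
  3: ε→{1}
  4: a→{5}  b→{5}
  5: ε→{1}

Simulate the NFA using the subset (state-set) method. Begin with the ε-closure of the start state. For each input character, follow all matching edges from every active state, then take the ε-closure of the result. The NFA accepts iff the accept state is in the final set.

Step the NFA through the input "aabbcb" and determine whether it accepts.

S₀ = ε-closure({0}) = {0,2,4}
'a' @ 1: {1,5}  [accepting]
'a' @ 2: {}  — state set empty
rest 'bbcb' ignored (set empty)
final: {}; accept 1 not in set

Answer: REJECT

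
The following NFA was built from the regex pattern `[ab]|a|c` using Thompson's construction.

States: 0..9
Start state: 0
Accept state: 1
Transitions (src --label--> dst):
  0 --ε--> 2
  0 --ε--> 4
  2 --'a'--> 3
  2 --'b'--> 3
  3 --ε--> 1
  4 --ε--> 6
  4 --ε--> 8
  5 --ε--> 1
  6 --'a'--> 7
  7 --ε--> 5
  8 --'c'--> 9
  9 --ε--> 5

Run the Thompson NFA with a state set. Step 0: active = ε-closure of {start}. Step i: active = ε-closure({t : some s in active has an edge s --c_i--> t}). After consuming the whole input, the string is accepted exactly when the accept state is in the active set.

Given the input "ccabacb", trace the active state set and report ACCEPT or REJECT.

S₀ = ε-closure({0}) = {0,2,4,6,8}
'c' @ 1: {1,5,9}  ✓accept
'c' @ 2: {}  — dead — no transitions
rest 'abacb' ignored (set empty)
after full input: {}  (accept=1 not in)

Answer: REJECT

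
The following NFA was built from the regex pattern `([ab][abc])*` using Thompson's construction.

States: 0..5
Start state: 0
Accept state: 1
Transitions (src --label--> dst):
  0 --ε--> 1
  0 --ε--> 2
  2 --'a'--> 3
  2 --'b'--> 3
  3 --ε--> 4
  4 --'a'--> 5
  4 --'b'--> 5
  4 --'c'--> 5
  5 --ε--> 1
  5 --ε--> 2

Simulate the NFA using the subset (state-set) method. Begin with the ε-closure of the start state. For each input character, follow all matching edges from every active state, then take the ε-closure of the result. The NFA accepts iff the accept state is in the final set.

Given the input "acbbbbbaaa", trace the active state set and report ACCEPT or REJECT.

Answer: ACCEPT

Derivation:
S₀ = ε-closure({0}) = {0,1,2}
'a' @ 1: {3,4}
'c' @ 2: {1,2,5}  (accept∈set)
'b' @ 3: {3,4}
'b' @ 4: {1,2,5}  (accept∈set)
'b' @ 5: {3,4}
'b' @ 6: {1,2,5}  (accept∈set)
'b' @ 7: {3,4}
'a' @ 8: {1,2,5}  (accept∈set)
'a' @ 9: {3,4}
'a' @ 10: {1,2,5}  (accept∈set)
end set {1,2,5} — state 1 in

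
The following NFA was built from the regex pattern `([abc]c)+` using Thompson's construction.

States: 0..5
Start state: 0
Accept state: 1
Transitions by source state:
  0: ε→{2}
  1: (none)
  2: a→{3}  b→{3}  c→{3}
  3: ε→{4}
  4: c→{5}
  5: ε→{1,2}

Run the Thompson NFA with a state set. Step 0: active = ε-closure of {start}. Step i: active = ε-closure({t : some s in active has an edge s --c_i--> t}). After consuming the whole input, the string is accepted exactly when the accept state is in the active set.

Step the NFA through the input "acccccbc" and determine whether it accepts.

start: ε-closure({0}) = {0,2}
'a' @ 1: {3,4}
'c' @ 2: {1,2,5}  [accepting]
'c' @ 3: {3,4}
'c' @ 4: {1,2,5}  [accepting]
'c' @ 5: {3,4}
'c' @ 6: {1,2,5}  [accepting]
'b' @ 7: {3,4}
'c' @ 8: {1,2,5}  [accepting]
end set {1,2,5} — state 1 in

Answer: ACCEPT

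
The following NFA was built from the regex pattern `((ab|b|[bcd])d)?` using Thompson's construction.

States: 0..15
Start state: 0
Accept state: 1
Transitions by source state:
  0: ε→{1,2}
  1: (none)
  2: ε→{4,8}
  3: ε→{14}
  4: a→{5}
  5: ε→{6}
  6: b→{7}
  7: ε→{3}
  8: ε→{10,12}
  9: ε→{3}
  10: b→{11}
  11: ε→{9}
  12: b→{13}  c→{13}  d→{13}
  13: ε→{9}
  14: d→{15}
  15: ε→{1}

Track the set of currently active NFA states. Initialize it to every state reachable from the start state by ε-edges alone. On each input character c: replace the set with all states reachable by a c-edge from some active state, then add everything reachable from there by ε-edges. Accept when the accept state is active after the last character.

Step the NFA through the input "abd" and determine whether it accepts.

initial (ε-close {0}): {0,1,2,4,8,10,12}
'a' @ 1: {5,6}
'b' @ 2: {3,7,14}
'd' @ 3: {1,15}  [accepting]
end set {1,15} — state 1 in

Answer: ACCEPT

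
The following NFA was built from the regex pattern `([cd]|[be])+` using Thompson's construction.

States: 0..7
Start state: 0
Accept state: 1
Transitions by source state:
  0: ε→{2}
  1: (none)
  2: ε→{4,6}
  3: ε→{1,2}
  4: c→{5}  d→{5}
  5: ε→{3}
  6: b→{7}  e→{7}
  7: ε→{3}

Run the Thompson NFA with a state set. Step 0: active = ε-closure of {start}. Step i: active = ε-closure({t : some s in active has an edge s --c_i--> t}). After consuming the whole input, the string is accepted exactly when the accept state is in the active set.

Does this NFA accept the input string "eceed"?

initial (ε-close {0}): {0,2,4,6}
'e' @ 1: {1,2,3,4,6,7}  (accept∈set)
'c' @ 2: {1,2,3,4,5,6}  (accept∈set)
'e' @ 3: {1,2,3,4,6,7}  (accept∈set)
'e' @ 4: {1,2,3,4,6,7}  (accept∈set)
'd' @ 5: {1,2,3,4,5,6}  (accept∈set)
final: {1,2,3,4,5,6}; accept 1 in set

Answer: ACCEPT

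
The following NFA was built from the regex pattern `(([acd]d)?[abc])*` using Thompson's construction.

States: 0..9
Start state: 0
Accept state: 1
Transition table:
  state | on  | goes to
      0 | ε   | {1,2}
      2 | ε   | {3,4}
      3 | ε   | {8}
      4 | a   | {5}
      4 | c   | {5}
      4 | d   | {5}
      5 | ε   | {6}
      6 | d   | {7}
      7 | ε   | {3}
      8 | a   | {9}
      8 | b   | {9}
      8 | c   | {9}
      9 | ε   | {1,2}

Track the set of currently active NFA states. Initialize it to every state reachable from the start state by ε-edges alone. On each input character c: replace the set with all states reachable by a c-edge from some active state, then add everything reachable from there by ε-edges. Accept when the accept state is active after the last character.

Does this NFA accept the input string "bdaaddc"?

start: ε-closure({0}) = {0,1,2,3,4,8}
'b' @ 1: {1,2,3,4,8,9}  [accepting]
'd' @ 2: {5,6}
'a' @ 3: {}  — no active states
rest 'addc' ignored (set empty)
after full input: {}  (accept=1 not in)

Answer: REJECT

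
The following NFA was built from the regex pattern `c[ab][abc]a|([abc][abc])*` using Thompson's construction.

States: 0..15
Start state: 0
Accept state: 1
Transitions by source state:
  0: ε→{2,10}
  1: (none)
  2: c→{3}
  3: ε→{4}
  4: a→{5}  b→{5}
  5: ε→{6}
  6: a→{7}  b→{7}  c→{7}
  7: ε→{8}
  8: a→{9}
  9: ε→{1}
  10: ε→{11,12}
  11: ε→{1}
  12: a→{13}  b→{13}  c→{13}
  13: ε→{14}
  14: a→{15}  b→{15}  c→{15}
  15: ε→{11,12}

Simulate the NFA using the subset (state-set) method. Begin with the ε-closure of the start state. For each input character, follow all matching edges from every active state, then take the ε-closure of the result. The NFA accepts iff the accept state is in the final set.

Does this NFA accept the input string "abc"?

Answer: REJECT

Steps:
initial (ε-close {0}): {0,1,2,10,11,12}
'a' @ 1: {13,14}
'b' @ 2: {1,11,12,15}  (accept∈set)
'c' @ 3: {13,14}
after full input: {13,14}  (accept=1 not in)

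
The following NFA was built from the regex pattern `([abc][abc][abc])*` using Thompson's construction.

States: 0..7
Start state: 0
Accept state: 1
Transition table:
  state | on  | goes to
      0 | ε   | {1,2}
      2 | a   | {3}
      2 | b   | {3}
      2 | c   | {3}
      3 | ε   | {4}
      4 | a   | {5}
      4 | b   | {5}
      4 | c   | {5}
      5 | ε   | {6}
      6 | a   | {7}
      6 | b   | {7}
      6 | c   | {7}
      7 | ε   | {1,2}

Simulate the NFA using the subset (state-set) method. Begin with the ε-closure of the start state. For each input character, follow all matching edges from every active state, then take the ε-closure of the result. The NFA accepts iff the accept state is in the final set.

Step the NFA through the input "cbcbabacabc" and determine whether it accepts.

Answer: REJECT

Steps:
initial (ε-close {0}): {0,1,2}
'c' @ 1: {3,4}
'b' @ 2: {5,6}
'c' @ 3: {1,2,7}  [accepting]
'b' @ 4: {3,4}
'a' @ 5: {5,6}
'b' @ 6: {1,2,7}  [accepting]
'a' @ 7: {3,4}
'c' @ 8: {5,6}
'a' @ 9: {1,2,7}  [accepting]
'b' @ 10: {3,4}
'c' @ 11: {5,6}
after full input: {5,6}  (accept=1 not in)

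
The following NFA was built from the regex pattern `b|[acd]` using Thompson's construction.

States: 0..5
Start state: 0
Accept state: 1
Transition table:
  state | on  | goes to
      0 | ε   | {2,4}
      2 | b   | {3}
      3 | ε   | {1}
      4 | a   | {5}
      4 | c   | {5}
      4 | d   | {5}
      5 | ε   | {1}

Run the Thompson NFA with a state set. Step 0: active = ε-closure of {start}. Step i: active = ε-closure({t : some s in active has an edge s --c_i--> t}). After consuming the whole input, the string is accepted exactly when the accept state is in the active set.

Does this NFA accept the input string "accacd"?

Answer: REJECT

Trace:
start: ε-closure({0}) = {0,2,4}
'a' @ 1: {1,5}  (accept∈set)
'c' @ 2: {}  — state set empty
rest 'cacd' ignored (set empty)
final: {}; accept 1 not in set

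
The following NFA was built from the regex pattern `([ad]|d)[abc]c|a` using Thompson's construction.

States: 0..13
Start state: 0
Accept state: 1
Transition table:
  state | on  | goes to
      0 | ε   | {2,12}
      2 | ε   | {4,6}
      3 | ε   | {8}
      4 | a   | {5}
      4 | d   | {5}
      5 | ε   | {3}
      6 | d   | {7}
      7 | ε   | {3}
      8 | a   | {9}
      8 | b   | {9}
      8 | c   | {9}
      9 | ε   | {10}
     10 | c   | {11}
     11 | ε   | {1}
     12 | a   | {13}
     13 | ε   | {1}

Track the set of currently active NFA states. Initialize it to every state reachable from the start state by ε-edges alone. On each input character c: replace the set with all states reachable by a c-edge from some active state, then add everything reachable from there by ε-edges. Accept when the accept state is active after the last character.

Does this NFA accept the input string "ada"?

start: ε-closure({0}) = {0,2,4,6,12}
'a' @ 1: {1,3,5,8,13}  (accept∈set)
'd' @ 2: {}  — no active states
rest 'a' ignored (set empty)
end set {} — state 1 not in

Answer: REJECT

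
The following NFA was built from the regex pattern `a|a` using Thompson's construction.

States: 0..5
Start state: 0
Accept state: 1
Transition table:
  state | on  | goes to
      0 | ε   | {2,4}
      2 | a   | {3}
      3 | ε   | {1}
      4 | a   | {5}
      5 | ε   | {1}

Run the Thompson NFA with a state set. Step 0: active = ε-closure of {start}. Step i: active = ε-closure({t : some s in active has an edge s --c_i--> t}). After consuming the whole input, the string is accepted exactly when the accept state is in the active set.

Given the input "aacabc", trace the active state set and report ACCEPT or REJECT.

Answer: REJECT

Steps:
start: ε-closure({0}) = {0,2,4}
'a' @ 1: {1,3,5}  ✓accept
'a' @ 2: {}  — state set empty
rest 'cabc' ignored (set empty)
final: {}; accept 1 not in set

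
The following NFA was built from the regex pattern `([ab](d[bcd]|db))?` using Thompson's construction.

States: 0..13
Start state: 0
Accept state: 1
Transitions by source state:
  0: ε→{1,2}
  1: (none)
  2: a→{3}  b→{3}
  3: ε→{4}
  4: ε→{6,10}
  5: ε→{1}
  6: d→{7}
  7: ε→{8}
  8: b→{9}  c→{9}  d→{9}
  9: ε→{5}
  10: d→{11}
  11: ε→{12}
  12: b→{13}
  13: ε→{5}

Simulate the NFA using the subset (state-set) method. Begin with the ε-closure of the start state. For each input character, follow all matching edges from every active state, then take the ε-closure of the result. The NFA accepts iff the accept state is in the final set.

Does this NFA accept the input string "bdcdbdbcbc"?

Answer: REJECT

Derivation:
start: ε-closure({0}) = {0,1,2}
'b' @ 1: {3,4,6,10}
'd' @ 2: {7,8,11,12}
'c' @ 3: {1,5,9}  ✓accept
'd' @ 4: {}  — state set empty
rest 'bdbcbc' ignored (set empty)
end set {} — state 1 not in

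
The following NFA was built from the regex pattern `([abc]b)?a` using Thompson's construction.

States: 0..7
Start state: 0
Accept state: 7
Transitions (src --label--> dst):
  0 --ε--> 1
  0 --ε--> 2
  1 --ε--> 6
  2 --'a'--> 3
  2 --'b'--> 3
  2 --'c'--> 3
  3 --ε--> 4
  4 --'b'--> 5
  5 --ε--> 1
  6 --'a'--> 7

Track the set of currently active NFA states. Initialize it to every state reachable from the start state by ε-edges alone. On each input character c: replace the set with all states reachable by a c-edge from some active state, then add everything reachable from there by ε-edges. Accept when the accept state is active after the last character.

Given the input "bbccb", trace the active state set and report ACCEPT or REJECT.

initial (ε-close {0}): {0,1,2,6}
'b' @ 1: {3,4}
'b' @ 2: {1,5,6}
'c' @ 3: {}  — state set empty
rest 'cb' ignored (set empty)
end set {} — state 7 not in

Answer: REJECT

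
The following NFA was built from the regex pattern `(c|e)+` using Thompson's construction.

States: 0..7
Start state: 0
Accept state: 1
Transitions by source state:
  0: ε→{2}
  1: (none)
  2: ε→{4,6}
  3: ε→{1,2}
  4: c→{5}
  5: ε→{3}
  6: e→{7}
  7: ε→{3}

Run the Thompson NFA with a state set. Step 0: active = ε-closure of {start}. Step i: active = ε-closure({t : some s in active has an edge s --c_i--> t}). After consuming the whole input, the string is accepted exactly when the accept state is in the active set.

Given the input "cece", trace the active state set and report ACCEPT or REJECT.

Answer: ACCEPT

Trace:
S₀ = ε-closure({0}) = {0,2,4,6}
'c' @ 1: {1,2,3,4,5,6}  ✓accept
'e' @ 2: {1,2,3,4,6,7}  ✓accept
'c' @ 3: {1,2,3,4,5,6}  ✓accept
'e' @ 4: {1,2,3,4,6,7}  ✓accept
end set {1,2,3,4,6,7} — state 1 in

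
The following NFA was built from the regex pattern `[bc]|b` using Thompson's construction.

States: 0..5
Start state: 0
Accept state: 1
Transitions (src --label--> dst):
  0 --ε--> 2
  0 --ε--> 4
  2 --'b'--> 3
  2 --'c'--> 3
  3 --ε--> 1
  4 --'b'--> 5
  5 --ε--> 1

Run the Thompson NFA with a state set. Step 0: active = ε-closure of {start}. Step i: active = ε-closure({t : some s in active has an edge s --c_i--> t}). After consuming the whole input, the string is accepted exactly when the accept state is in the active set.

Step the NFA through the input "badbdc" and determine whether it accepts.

S₀ = ε-closure({0}) = {0,2,4}
'b' @ 1: {1,3,5}  [accepting]
'a' @ 2: {}  — dead — no transitions
rest 'dbdc' ignored (set empty)
end set {} — state 1 not in

Answer: REJECT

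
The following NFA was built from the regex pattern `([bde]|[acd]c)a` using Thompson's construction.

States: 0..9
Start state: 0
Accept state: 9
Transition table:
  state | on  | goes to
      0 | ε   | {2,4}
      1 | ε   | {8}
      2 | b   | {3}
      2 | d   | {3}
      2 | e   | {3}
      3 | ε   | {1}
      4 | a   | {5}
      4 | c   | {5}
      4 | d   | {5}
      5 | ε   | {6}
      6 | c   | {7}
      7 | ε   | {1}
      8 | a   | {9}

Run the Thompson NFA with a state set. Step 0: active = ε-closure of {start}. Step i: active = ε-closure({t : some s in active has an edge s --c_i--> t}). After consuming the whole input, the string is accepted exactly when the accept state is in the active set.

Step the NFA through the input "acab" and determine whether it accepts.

Answer: REJECT

Derivation:
start: ε-closure({0}) = {0,2,4}
'a' @ 1: {5,6}
'c' @ 2: {1,7,8}
'a' @ 3: {9}  ✓accept
'b' @ 4: {}  — no active states
final: {}; accept 9 not in set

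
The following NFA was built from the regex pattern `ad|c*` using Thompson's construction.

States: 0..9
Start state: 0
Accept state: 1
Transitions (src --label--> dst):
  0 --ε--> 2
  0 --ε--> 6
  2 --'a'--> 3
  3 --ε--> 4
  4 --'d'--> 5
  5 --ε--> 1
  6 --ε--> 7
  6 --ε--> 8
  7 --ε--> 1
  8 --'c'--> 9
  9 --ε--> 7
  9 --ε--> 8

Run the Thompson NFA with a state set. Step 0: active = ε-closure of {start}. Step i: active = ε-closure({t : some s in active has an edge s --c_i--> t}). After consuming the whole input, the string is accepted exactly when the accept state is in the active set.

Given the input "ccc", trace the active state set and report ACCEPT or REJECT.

Answer: ACCEPT

Steps:
S₀ = ε-closure({0}) = {0,1,2,6,7,8}
'c' @ 1: {1,7,8,9}  (accept∈set)
'c' @ 2: {1,7,8,9}  (accept∈set)
'c' @ 3: {1,7,8,9}  (accept∈set)
after full input: {1,7,8,9}  (accept=1 in)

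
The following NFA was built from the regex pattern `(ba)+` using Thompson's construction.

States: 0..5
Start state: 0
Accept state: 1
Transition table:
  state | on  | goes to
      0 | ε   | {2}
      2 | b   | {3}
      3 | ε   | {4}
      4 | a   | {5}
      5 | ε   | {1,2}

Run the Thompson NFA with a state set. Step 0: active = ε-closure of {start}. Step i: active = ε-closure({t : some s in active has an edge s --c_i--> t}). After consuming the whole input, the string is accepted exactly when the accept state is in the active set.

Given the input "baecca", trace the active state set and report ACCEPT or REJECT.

Answer: REJECT

Trace:
S₀ = ε-closure({0}) = {0,2}
'b' @ 1: {3,4}
'a' @ 2: {1,2,5}  ✓accept
'e' @ 3: {}  — no active states
rest 'cca' ignored (set empty)
after full input: {}  (accept=1 not in)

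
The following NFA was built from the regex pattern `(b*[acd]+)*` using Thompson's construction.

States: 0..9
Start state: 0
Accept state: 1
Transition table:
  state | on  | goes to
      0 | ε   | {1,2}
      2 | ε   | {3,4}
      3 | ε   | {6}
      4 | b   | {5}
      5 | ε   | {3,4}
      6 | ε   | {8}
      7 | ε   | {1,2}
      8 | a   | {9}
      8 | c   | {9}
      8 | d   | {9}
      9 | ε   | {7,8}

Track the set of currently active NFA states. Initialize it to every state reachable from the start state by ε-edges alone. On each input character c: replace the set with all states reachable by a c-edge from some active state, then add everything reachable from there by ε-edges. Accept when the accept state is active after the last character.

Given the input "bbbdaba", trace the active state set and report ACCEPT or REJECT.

start: ε-closure({0}) = {0,1,2,3,4,6,8}
'b' @ 1: {3,4,5,6,8}
'b' @ 2: {3,4,5,6,8}
'b' @ 3: {3,4,5,6,8}
'd' @ 4: {1,2,3,4,6,7,8,9}  ✓accept
'a' @ 5: {1,2,3,4,6,7,8,9}  ✓accept
'b' @ 6: {3,4,5,6,8}
'a' @ 7: {1,2,3,4,6,7,8,9}  ✓accept
final: {1,2,3,4,6,7,8,9}; accept 1 in set

Answer: ACCEPT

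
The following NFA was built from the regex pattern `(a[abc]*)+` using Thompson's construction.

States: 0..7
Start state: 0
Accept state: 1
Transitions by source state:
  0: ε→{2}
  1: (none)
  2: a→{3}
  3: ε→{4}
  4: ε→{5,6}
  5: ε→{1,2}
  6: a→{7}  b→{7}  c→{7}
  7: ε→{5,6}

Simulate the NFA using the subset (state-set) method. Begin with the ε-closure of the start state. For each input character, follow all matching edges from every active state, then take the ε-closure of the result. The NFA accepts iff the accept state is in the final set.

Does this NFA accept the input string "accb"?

start: ε-closure({0}) = {0,2}
'a' @ 1: {1,2,3,4,5,6}  ✓accept
'c' @ 2: {1,2,5,6,7}  ✓accept
'c' @ 3: {1,2,5,6,7}  ✓accept
'b' @ 4: {1,2,5,6,7}  ✓accept
end set {1,2,5,6,7} — state 1 in

Answer: ACCEPT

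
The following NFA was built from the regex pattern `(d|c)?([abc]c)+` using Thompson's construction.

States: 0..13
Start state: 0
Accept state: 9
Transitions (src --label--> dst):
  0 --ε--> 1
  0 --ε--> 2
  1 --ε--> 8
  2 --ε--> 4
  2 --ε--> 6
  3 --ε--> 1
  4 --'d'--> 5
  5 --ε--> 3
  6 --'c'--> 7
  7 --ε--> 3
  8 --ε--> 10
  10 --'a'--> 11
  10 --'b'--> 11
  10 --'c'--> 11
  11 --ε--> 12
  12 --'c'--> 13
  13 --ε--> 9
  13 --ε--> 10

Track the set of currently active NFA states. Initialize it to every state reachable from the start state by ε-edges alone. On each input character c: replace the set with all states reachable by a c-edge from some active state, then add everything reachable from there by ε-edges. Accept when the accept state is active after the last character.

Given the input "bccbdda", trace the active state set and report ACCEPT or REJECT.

Answer: REJECT

Derivation:
S₀ = ε-closure({0}) = {0,1,2,4,6,8,10}
'b' @ 1: {11,12}
'c' @ 2: {9,10,13}  [accepting]
'c' @ 3: {11,12}
'b' @ 4: {}  — dead — no transitions
rest 'dda' ignored (set empty)
end set {} — state 9 not in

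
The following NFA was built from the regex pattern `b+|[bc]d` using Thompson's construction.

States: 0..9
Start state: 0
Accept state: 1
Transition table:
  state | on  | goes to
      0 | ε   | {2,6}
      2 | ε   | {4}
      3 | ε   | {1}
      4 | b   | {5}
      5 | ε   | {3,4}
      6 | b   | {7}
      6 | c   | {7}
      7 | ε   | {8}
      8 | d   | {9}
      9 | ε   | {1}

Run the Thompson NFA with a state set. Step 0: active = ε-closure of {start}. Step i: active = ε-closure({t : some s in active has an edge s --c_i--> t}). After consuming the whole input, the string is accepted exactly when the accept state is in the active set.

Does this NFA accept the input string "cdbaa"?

Answer: REJECT

Derivation:
start: ε-closure({0}) = {0,2,4,6}
'c' @ 1: {7,8}
'd' @ 2: {1,9}  (accept∈set)
'b' @ 3: {}  — state set empty
rest 'aa' ignored (set empty)
after full input: {}  (accept=1 not in)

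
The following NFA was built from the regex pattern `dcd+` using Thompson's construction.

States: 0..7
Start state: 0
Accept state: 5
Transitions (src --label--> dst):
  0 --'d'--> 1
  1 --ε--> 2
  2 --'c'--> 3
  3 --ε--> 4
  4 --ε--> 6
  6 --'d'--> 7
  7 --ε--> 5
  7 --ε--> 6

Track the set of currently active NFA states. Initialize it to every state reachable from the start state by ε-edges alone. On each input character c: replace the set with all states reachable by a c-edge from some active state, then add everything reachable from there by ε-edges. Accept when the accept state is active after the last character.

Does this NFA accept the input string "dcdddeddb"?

Answer: REJECT

Derivation:
initial (ε-close {0}): {0}
'd' @ 1: {1,2}
'c' @ 2: {3,4,6}
'd' @ 3: {5,6,7}  ✓accept
'd' @ 4: {5,6,7}  ✓accept
'd' @ 5: {5,6,7}  ✓accept
'e' @ 6: {}  — no active states
rest 'ddb' ignored (set empty)
end set {} — state 5 not in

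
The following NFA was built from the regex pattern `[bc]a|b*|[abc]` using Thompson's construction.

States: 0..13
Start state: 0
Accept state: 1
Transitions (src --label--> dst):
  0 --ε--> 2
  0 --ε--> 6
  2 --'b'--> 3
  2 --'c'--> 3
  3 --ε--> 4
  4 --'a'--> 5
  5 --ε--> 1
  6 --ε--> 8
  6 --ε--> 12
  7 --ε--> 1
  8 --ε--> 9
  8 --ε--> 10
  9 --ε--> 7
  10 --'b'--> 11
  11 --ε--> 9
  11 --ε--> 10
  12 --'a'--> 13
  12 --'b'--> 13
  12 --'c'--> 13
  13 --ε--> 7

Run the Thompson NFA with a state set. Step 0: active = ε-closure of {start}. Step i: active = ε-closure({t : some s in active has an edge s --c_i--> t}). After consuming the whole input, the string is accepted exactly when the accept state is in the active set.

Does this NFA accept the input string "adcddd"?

initial (ε-close {0}): {0,1,2,6,7,8,9,10,12}
'a' @ 1: {1,7,13}  [accepting]
'd' @ 2: {}  — dead — no transitions
rest 'cddd' ignored (set empty)
after full input: {}  (accept=1 not in)

Answer: REJECT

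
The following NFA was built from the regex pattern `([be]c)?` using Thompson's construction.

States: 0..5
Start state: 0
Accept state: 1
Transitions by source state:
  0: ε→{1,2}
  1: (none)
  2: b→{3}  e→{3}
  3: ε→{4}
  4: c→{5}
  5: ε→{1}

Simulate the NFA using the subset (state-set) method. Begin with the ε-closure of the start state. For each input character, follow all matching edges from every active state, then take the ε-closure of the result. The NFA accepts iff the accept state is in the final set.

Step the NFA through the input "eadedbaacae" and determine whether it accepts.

start: ε-closure({0}) = {0,1,2}
'e' @ 1: {3,4}
'a' @ 2: {}  — no active states
rest 'dedbaacae' ignored (set empty)
after full input: {}  (accept=1 not in)

Answer: REJECT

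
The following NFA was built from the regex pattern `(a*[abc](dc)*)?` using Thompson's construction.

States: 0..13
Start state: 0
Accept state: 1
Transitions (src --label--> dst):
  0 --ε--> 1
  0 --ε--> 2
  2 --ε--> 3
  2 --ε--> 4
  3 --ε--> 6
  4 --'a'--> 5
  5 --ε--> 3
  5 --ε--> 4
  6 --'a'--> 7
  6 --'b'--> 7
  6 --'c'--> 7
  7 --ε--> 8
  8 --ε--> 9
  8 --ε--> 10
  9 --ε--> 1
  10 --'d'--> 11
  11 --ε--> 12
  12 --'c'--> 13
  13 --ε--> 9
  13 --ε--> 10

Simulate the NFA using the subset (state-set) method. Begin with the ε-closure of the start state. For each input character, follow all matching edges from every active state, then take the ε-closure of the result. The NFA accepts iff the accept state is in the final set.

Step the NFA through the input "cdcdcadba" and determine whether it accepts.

Answer: REJECT

Steps:
initial (ε-close {0}): {0,1,2,3,4,6}
'c' @ 1: {1,7,8,9,10}  [accepting]
'd' @ 2: {11,12}
'c' @ 3: {1,9,10,13}  [accepting]
'd' @ 4: {11,12}
'c' @ 5: {1,9,10,13}  [accepting]
'a' @ 6: {}  — dead — no transitions
rest 'dba' ignored (set empty)
final: {}; accept 1 not in set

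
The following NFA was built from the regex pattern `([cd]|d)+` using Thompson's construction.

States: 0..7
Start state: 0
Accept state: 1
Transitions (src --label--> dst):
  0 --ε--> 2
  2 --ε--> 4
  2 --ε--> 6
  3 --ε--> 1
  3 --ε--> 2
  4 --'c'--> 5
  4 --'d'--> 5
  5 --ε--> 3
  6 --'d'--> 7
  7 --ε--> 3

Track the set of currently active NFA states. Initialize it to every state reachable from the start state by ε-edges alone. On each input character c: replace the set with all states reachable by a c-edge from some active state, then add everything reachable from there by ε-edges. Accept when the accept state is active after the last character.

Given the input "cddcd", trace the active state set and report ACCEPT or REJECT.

start: ε-closure({0}) = {0,2,4,6}
'c' @ 1: {1,2,3,4,5,6}  (accept∈set)
'd' @ 2: {1,2,3,4,5,6,7}  (accept∈set)
'd' @ 3: {1,2,3,4,5,6,7}  (accept∈set)
'c' @ 4: {1,2,3,4,5,6}  (accept∈set)
'd' @ 5: {1,2,3,4,5,6,7}  (accept∈set)
final: {1,2,3,4,5,6,7}; accept 1 in set

Answer: ACCEPT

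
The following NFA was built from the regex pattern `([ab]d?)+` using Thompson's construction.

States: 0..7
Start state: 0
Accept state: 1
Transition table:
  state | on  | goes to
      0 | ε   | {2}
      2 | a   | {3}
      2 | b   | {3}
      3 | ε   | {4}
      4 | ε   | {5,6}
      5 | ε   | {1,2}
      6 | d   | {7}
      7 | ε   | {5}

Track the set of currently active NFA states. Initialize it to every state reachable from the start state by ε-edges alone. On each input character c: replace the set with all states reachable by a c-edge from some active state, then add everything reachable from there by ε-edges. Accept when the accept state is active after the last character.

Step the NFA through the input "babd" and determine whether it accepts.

initial (ε-close {0}): {0,2}
'b' @ 1: {1,2,3,4,5,6}  [accepting]
'a' @ 2: {1,2,3,4,5,6}  [accepting]
'b' @ 3: {1,2,3,4,5,6}  [accepting]
'd' @ 4: {1,2,5,7}  [accepting]
after full input: {1,2,5,7}  (accept=1 in)

Answer: ACCEPT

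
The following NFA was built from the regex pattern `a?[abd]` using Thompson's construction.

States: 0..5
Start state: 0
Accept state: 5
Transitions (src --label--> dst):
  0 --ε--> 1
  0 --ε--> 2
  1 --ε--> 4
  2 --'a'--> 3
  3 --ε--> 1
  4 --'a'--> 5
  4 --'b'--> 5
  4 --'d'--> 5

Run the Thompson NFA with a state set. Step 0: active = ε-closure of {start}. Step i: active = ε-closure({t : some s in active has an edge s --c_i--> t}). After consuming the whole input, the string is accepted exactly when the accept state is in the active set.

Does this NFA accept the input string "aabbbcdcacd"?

S₀ = ε-closure({0}) = {0,1,2,4}
'a' @ 1: {1,3,4,5}  (accept∈set)
'a' @ 2: {5}  (accept∈set)
'b' @ 3: {}  — state set empty
rest 'bbcdcacd' ignored (set empty)
after full input: {}  (accept=5 not in)

Answer: REJECT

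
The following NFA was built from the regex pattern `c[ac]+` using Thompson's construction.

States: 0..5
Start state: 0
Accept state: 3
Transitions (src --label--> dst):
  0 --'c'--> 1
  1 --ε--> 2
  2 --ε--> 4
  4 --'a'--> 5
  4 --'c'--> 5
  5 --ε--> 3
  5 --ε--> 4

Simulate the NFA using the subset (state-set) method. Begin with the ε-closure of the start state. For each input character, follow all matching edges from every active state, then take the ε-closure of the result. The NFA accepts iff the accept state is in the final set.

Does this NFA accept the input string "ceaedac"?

Answer: REJECT

Derivation:
initial (ε-close {0}): {0}
'c' @ 1: {1,2,4}
'e' @ 2: {}  — state set empty
rest 'aedac' ignored (set empty)
after full input: {}  (accept=3 not in)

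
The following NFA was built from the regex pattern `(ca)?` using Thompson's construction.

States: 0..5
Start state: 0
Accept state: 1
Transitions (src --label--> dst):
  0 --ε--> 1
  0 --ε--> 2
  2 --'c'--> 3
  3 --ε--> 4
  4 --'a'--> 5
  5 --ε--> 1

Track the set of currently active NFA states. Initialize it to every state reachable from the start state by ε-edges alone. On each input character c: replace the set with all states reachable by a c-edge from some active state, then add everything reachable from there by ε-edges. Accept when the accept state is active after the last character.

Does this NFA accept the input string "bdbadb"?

Answer: REJECT

Derivation:
initial (ε-close {0}): {0,1,2}
'b' @ 1: {}  — state set empty
rest 'dbadb' ignored (set empty)
final: {}; accept 1 not in set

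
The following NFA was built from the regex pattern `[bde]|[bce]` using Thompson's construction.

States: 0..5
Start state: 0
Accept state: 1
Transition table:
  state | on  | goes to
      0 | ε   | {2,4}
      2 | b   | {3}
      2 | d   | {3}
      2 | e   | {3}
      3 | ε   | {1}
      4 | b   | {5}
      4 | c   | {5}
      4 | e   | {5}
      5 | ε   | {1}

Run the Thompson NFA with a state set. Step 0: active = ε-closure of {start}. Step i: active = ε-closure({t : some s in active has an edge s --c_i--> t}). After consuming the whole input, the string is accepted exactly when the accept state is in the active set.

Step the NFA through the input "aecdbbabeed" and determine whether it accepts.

Answer: REJECT

Trace:
S₀ = ε-closure({0}) = {0,2,4}
'a' @ 1: {}  — no active states
rest 'ecdbbabeed' ignored (set empty)
end set {} — state 1 not in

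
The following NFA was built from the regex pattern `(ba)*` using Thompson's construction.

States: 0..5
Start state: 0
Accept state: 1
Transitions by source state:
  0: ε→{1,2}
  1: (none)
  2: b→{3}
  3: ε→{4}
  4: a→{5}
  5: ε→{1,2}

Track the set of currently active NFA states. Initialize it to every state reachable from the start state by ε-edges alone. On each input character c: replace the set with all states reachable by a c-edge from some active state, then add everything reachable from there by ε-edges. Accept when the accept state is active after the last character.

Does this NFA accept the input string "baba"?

Answer: ACCEPT

Derivation:
S₀ = ε-closure({0}) = {0,1,2}
'b' @ 1: {3,4}
'a' @ 2: {1,2,5}  [accepting]
'b' @ 3: {3,4}
'a' @ 4: {1,2,5}  [accepting]
end set {1,2,5} — state 1 in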